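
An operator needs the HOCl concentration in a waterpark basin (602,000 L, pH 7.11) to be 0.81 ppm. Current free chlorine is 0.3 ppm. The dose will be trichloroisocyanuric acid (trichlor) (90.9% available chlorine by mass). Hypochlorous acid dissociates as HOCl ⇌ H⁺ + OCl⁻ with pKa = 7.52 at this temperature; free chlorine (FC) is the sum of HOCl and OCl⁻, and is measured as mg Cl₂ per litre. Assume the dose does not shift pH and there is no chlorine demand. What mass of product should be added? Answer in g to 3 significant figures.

[OCl⁻]/[HOCl] = 10^(pH − pKa) = 10^(7.11 − 7.52) = 0.389; fraction as HOCl = 1/(1 + 0.389) = 0.7199.
Free chlorine required for 0.81 ppm HOCl: 0.81 / 0.7199 = 1.125 ppm.
FC to add: 1.125 − 0.3 = 0.8251 mg/L as Cl₂.
Cl₂ equivalent: 0.8251 mg/L × 602,000 L = 496.7 g.
Product at 90.9% available Cl: 496.7 / 0.909 = 546.5 g.

546 g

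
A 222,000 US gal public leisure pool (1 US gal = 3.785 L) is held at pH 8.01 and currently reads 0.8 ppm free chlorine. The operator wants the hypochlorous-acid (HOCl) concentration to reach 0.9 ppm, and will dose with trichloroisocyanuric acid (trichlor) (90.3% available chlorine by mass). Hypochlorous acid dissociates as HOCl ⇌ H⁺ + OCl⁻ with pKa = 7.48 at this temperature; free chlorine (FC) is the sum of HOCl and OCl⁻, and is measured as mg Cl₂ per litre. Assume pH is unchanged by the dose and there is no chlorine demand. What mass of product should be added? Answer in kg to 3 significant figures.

Volume: 222,000 US gal × 3.785 L/gal = 840,270 L.
[OCl⁻]/[HOCl] = 10^(pH − pKa) = 10^(8.01 − 7.48) = 3.388; fraction as HOCl = 1/(1 + 3.388) = 0.2279.
Free chlorine required for 0.9 ppm HOCl: 0.9 / 0.2279 = 3.95 ppm.
FC to add: 3.95 − 0.8 = 3.15 mg/L as Cl₂.
Cl₂ equivalent: 3.15 mg/L × 840,270 L = 2647 g.
Product at 90.3% available Cl: 2647 / 0.903 = 2931 g.

2.93 kg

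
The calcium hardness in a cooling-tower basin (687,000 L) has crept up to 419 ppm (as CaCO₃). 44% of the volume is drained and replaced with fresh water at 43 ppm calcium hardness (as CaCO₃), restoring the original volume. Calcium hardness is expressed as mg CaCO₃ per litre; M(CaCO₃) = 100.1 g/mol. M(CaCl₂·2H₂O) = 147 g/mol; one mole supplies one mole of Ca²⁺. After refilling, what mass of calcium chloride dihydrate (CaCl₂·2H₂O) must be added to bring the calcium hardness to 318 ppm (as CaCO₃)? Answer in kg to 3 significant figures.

65.0 kg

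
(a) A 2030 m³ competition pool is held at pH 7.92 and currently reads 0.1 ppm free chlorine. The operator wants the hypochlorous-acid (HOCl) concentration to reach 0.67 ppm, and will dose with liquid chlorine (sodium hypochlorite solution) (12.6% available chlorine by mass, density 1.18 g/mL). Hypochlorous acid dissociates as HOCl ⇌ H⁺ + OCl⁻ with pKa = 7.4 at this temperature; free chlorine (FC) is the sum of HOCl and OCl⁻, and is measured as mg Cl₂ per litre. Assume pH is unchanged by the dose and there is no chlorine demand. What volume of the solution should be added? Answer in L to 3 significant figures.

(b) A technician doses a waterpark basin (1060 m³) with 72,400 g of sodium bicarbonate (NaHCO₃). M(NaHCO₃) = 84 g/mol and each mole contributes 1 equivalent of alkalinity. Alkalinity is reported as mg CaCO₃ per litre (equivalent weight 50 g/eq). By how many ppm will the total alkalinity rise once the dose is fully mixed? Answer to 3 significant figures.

(a) 38.1 L; (b) 40.7 ppm

(a) Volume: 2030 m³ = 2,030,000 L.
(a) [OCl⁻]/[HOCl] = 10^(pH − pKa) = 10^(7.92 − 7.4) = 3.311; fraction as HOCl = 1/(1 + 3.311) = 0.2319.
(a) Free chlorine required for 0.67 ppm HOCl: 0.67 / 0.2319 = 2.889 ppm.
(a) FC to add: 2.889 − 0.1 = 2.789 mg/L as Cl₂.
(a) Cl₂ equivalent: 2.789 mg/L × 2,030,000 L = 5661 g.
(a) Product at 12.6% available Cl: 5661 / 0.126 = 44,930 g.
(a) Volume: 44,930 g ÷ 1.18 g/mL = 38,070 mL.

(b) Volume: 1060 m³ = 1,060,000 L.
(b) Moles of NaHCO₃: 72,400 g ÷ 84 g/mol = 861.9 mol → 861.9 eq of alkalinity.
(b) As CaCO₃: 861.9 eq × 50 g/eq = 43,100 g.
(b) Rise: 43,100 g / 1,060,000 L × 1000 = 40.66 mg/L.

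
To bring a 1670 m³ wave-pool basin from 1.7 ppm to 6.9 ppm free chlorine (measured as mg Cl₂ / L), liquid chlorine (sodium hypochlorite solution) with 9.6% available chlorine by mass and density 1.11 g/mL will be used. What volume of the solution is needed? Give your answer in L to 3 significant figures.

Volume: 1670 m³ = 1,670,000 L.
Chlorine deficit: 6.9 − 1.7 = 5.2 ppm = 5.2 mg/L as Cl₂.
Cl₂ equivalent needed: 5.2 mg/L × 1,670,000 L = 8,684,000 mg = 8684 g.
Product at 9.6% available chlorine: 8684 / 0.096 = 90,460 g.
Volume at density 1.11 g/mL: 90,460 g ÷ 1.11 g/mL = 81,490 mL.

81.5 L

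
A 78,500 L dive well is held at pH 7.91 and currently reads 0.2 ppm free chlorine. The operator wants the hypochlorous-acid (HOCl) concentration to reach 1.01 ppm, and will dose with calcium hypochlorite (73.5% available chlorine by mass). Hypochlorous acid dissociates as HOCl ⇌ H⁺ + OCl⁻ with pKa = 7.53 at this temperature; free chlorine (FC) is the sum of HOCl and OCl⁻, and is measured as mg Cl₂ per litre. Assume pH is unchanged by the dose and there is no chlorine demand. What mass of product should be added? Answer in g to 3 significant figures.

345 g

[OCl⁻]/[HOCl] = 10^(pH − pKa) = 10^(7.91 − 7.53) = 2.399; fraction as HOCl = 1/(1 + 2.399) = 0.2942.
Free chlorine required for 1.01 ppm HOCl: 1.01 / 0.2942 = 3.433 ppm.
FC to add: 3.433 − 0.2 = 3.233 mg/L as Cl₂.
Cl₂ equivalent: 3.233 mg/L × 78,500 L = 253.8 g.
Product at 73.5% available Cl: 253.8 / 0.735 = 345.3 g.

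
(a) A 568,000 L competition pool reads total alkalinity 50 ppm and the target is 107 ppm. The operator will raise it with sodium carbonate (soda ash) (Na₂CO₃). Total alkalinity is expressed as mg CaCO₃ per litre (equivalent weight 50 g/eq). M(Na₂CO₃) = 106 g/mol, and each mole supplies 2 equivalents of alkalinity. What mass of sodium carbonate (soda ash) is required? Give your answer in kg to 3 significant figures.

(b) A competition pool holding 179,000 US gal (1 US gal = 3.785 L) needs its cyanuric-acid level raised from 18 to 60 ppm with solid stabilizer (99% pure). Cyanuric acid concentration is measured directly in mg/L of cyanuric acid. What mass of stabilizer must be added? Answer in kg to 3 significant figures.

(a) Alkalinity to add: (107 − 50) = 57 mg/L as CaCO₃ × 568,000 L = 32,380 g as CaCO₃.
(a) Equivalents: 32,380 g ÷ 50 g/eq = 647.5 eq.
(a) Each mole of Na₂CO₃ supplies 2 eq, so 647.5 / 2 = 323.8 mol.
(a) Mass: 323.8 mol × 106 g/mol = 34,320 g.

(b) Volume: 179,000 US gal × 3.785 L/gal = 677,515 L.
(b) CYA to add: (60 − 18) = 42 mg/L × 677,515 L = 28,460 g cyanuric acid.
(b) At 99% purity: 28,460 / 0.99 = 28,740 g product.

(a) 34.3 kg; (b) 28.7 kg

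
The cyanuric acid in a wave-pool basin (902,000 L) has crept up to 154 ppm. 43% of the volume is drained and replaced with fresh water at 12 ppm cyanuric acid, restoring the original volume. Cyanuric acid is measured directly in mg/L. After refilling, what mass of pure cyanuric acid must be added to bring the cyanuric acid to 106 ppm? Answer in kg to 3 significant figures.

After draining 43% and refilling: 154 × 0.57 + 12 × 0.43 = 92.94 ppm.
Deficit to target: 106 − 92.94 = 13.06 mg/L.
Mass: 13.06 mg/L × 902,000 L = 11,780 g cyanuric acid.

11.8 kg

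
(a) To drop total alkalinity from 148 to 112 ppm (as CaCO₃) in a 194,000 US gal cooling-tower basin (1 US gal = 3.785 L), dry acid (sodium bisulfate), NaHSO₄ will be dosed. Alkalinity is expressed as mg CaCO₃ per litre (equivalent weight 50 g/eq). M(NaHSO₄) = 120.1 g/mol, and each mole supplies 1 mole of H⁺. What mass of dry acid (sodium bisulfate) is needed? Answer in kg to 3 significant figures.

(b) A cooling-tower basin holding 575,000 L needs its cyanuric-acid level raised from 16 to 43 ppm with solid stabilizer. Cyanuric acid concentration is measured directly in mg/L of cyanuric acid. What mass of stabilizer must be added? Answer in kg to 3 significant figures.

(a) 63.5 kg; (b) 15.5 kg

(a) Volume: 194,000 US gal × 3.785 L/gal = 734,290 L.
(a) Alkalinity to neutralize: (148 − 112) = 36 mg/L as CaCO₃ × 734,290 L = 26,430 g as CaCO₃.
(a) Equivalents of H⁺ required: 26,430 ÷ 50 g/eq = 528.7 eq = 528.7 mol NaHSO₄.
(a) Mass of NaHSO₄: 528.7 × 120.1 = 63,500 g.

(b) CYA to add: (43 − 16) = 27 mg/L × 575,000 L = 15,520 g cyanuric acid.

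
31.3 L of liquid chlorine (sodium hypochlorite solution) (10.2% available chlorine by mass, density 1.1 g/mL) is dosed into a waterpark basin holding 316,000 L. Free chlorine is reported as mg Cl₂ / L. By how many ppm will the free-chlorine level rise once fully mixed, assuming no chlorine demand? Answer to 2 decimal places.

11.11 ppm

Mass of solution: 31.3 L × 1000 mL/L × 1.1 g/mL = 34,430 g.
Available chlorine delivered: 34,430 g × 0.102 = 3512 g as Cl₂.
Concentration rise: 3512 g / 316,000 L = 11.11 mg/L = 11.11 ppm.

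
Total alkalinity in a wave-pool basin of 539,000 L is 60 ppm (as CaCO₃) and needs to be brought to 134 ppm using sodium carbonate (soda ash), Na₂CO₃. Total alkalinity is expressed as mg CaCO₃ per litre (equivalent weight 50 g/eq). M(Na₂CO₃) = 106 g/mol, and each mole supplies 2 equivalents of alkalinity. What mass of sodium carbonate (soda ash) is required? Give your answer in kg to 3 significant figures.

42.3 kg

Alkalinity to add: (134 − 60) = 74 mg/L as CaCO₃ × 539,000 L = 39,890 g as CaCO₃.
Equivalents: 39,890 g ÷ 50 g/eq = 797.7 eq.
Each mole of Na₂CO₃ supplies 2 eq, so 797.7 / 2 = 398.9 mol.
Mass: 398.9 mol × 106 g/mol = 42,280 g.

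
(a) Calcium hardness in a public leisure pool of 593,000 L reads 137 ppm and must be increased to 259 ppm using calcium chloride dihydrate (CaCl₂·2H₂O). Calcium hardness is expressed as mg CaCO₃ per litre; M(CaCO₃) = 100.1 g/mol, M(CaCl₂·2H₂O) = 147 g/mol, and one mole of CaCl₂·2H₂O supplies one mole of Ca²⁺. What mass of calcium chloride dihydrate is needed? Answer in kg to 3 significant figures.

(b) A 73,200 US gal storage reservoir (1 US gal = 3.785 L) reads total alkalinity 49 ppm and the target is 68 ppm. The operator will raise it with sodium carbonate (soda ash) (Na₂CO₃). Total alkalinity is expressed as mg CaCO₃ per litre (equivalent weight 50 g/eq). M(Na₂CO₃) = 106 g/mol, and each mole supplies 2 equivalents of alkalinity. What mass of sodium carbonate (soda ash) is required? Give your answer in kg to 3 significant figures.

(a) Hardness to add: (259 − 137) = 122 mg/L as CaCO₃ × 593,000 L = 72,350 g as CaCO₃.
(a) Moles of Ca²⁺ (1 mol Ca²⁺ ≡ 1 mol CaCO₃): 72,350 / 100.1 g/mol = 722.7 mol.
(a) Mass of CaCl₂·2H₂O: 722.7 × 147 = 106,200 g.

(b) Volume: 73,200 US gal × 3.785 L/gal = 277,062 L.
(b) Alkalinity to add: (68 − 49) = 19 mg/L as CaCO₃ × 277,062 L = 5264 g as CaCO₃.
(b) Equivalents: 5264 g ÷ 50 g/eq = 105.3 eq.
(b) Each mole of Na₂CO₃ supplies 2 eq, so 105.3 / 2 = 52.64 mol.
(b) Mass: 52.64 mol × 106 g/mol = 5580 g.

(a) 106 kg; (b) 5.58 kg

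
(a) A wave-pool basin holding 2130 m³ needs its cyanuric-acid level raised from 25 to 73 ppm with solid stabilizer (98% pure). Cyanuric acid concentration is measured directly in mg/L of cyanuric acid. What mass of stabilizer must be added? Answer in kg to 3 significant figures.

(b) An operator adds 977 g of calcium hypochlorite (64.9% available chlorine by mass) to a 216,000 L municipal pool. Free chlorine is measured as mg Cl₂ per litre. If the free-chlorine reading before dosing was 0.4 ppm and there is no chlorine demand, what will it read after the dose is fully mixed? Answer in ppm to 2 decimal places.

(a) 104 kg; (b) 3.34 ppm

(a) Volume: 2130 m³ = 2,130,000 L.
(a) CYA to add: (73 − 25) = 48 mg/L × 2,130,000 L = 102,200 g cyanuric acid.
(a) At 98% purity: 102,200 / 0.98 = 104,300 g product.

(b) Available chlorine delivered: 977 g × 0.649 = 634.1 g as Cl₂.
(b) Concentration rise: 634.1 g / 216,000 L = 2.936 mg/L = 2.94 ppm.
(b) Final FC: 0.4 + 2.94 = 3.34 ppm.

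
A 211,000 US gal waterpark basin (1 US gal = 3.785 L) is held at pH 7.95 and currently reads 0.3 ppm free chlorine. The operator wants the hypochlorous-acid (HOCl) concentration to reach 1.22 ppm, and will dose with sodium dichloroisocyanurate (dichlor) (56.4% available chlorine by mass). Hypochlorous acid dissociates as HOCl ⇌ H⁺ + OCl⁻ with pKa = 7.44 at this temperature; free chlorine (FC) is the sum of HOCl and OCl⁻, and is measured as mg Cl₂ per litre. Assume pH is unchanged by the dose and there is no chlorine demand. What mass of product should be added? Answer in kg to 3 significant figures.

6.89 kg

Volume: 211,000 US gal × 3.785 L/gal = 798,635 L.
[OCl⁻]/[HOCl] = 10^(pH − pKa) = 10^(7.95 − 7.44) = 3.236; fraction as HOCl = 1/(1 + 3.236) = 0.2361.
Free chlorine required for 1.22 ppm HOCl: 1.22 / 0.2361 = 5.168 ppm.
FC to add: 5.168 − 0.3 = 4.868 mg/L as Cl₂.
Cl₂ equivalent: 4.868 mg/L × 798,635 L = 3888 g.
Product at 56.4% available Cl: 3888 / 0.564 = 6893 g.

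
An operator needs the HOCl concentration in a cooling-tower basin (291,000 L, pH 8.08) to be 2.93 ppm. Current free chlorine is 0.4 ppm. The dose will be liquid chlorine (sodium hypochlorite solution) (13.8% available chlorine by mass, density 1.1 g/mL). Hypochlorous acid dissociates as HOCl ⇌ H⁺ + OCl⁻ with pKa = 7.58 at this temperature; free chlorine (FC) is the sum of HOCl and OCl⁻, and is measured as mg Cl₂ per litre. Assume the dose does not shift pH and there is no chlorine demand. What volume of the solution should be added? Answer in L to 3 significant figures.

22.6 L

[OCl⁻]/[HOCl] = 10^(pH − pKa) = 10^(8.08 − 7.58) = 3.162; fraction as HOCl = 1/(1 + 3.162) = 0.2403.
Free chlorine required for 2.93 ppm HOCl: 2.93 / 0.2403 = 12.2 ppm.
FC to add: 12.2 − 0.4 = 11.8 mg/L as Cl₂.
Cl₂ equivalent: 11.8 mg/L × 291,000 L = 3432 g.
Product at 13.8% available Cl: 3432 / 0.138 = 24,870 g.
Volume: 24,870 g ÷ 1.1 g/mL = 22,610 mL.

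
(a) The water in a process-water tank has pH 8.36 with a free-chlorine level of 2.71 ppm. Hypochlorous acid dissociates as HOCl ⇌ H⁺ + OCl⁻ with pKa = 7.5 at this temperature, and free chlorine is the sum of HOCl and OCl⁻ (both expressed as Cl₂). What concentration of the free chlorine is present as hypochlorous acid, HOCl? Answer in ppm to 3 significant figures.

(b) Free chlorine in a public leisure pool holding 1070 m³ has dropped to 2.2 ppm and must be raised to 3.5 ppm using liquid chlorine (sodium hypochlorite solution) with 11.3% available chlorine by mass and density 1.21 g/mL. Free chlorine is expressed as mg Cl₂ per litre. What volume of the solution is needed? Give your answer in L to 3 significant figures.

(a) [OCl⁻]/[HOCl] = 10^(pH − pKa) = 10^(8.36 − 7.5) = 10^0.86 = 7.244.
(a) Fraction as HOCl = 1 / (1 + 7.244) = 0.1213.
(a) HOCl = 0.1213 × 2.71 ppm = 0.3287 ppm.

(b) Volume: 1070 m³ = 1,070,000 L.
(b) Chlorine deficit: 3.5 − 2.2 = 1.3 ppm = 1.3 mg/L as Cl₂.
(b) Cl₂ equivalent needed: 1.3 mg/L × 1,070,000 L = 1,391,000 mg = 1391 g.
(b) Product at 11.3% available chlorine: 1391 / 0.113 = 12,310 g.
(b) Volume at density 1.21 g/mL: 12,310 g ÷ 1.21 g/mL = 10,170 mL.

(a) 0.329 ppm; (b) 10.2 L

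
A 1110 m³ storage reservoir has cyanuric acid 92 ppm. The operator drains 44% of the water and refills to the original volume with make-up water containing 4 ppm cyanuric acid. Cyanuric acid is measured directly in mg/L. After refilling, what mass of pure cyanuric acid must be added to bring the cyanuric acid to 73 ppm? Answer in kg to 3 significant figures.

Volume: 1110 m³ = 1,110,000 L.
After draining 44% and refilling: 92 × 0.56 + 4 × 0.44 = 53.28 ppm.
Deficit to target: 73 − 53.28 = 19.72 mg/L.
Mass: 19.72 mg/L × 1,110,000 L = 21,890 g cyanuric acid.

21.9 kg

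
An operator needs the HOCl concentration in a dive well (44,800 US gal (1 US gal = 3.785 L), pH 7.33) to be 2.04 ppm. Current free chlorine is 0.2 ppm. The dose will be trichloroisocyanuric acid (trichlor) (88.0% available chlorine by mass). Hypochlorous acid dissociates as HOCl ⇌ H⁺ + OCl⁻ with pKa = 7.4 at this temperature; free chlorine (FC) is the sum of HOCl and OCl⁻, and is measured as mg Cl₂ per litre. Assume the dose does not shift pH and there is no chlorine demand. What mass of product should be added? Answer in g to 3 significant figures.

689 g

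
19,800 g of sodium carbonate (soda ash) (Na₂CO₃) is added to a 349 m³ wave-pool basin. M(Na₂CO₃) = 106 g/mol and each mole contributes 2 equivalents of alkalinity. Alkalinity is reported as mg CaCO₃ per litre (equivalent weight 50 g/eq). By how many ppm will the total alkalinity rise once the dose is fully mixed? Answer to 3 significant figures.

Volume: 349 m³ = 349,000 L.
Moles of Na₂CO₃: 19,800 g ÷ 106 g/mol = 186.8 mol → 373.6 eq of alkalinity.
As CaCO₃: 373.6 eq × 50 g/eq = 18,680 g.
Rise: 18,680 g / 349,000 L × 1000 = 53.52 mg/L.

53.5 ppm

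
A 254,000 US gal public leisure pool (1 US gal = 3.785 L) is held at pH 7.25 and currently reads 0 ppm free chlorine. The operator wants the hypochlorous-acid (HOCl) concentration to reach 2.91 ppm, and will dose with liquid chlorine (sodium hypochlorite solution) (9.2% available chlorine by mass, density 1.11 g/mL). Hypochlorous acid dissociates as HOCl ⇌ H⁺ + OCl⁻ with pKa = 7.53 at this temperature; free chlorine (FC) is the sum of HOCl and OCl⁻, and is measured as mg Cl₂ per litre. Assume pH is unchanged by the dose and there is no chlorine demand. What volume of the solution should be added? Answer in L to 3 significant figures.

Volume: 254,000 US gal × 3.785 L/gal = 961,390 L.
[OCl⁻]/[HOCl] = 10^(pH − pKa) = 10^(7.25 − 7.53) = 0.5248; fraction as HOCl = 1/(1 + 0.5248) = 0.6558.
Free chlorine required for 2.91 ppm HOCl: 2.91 / 0.6558 = 4.437 ppm.
FC to add: 4.437 − 0 = 4.437 mg/L as Cl₂.
Cl₂ equivalent: 4.437 mg/L × 961,390 L = 4266 g.
Product at 9.2% available Cl: 4266 / 0.092 = 46,370 g.
Volume: 46,370 g ÷ 1.11 g/mL = 41,770 mL.

41.8 L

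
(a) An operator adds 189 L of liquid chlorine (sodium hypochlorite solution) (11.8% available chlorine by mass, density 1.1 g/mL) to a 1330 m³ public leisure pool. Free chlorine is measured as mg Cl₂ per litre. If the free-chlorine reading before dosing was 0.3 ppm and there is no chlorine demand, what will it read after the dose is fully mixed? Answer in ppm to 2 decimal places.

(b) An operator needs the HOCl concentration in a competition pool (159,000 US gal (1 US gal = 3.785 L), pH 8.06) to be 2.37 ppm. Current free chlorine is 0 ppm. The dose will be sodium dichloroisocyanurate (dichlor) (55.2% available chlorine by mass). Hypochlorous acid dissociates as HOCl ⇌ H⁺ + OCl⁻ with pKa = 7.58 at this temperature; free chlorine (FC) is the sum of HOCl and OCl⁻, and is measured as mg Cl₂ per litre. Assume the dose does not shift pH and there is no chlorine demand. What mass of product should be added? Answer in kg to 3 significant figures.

(a) 18.75 ppm; (b) 10.4 kg

(a) Volume: 1330 m³ = 1,330,000 L.
(a) Mass of solution: 189 L × 1000 mL/L × 1.1 g/mL = 207,900 g.
(a) Available chlorine delivered: 207,900 g × 0.118 = 24,530 g as Cl₂.
(a) Concentration rise: 24,530 g / 1,330,000 L = 18.45 mg/L = 18.45 ppm.
(a) Final FC: 0.3 + 18.45 = 18.75 ppm.

(b) Volume: 159,000 US gal × 3.785 L/gal = 601,815 L.
(b) [OCl⁻]/[HOCl] = 10^(pH − pKa) = 10^(8.06 − 7.58) = 3.02; fraction as HOCl = 1/(1 + 3.02) = 0.2488.
(b) Free chlorine required for 2.37 ppm HOCl: 2.37 / 0.2488 = 9.527 ppm.
(b) FC to add: 9.527 − 0 = 9.527 mg/L as Cl₂.
(b) Cl₂ equivalent: 9.527 mg/L × 601,815 L = 5734 g.
(b) Product at 55.2% available Cl: 5734 / 0.552 = 10,390 g.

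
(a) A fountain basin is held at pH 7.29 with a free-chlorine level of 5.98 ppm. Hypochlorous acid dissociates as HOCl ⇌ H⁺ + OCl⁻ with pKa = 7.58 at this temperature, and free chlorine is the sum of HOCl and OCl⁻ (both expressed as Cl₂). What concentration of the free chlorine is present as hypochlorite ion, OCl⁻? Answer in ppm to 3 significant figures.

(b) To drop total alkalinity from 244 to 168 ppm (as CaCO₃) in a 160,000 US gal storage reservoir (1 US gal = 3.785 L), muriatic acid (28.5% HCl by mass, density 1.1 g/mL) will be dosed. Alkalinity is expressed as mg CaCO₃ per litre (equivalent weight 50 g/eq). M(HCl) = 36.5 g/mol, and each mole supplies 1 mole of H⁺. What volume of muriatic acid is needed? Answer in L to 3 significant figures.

(a) [OCl⁻]/[HOCl] = 10^(pH − pKa) = 10^(7.29 − 7.58) = 10^-0.29 = 0.5129.
(a) Fraction as HOCl = 1 / (1 + 0.5129) = 0.661.
(a) OCl⁻ = (1 − 0.661) × 5.98 ppm = 2.027 ppm.

(b) Volume: 160,000 US gal × 3.785 L/gal = 605,600 L.
(b) Alkalinity to neutralize: (244 − 168) = 76 mg/L as CaCO₃ × 605,600 L = 46,030 g as CaCO₃.
(b) Equivalents of H⁺ required: 46,030 ÷ 50 g/eq = 920.5 eq = 920.5 mol HCl.
(b) Mass of HCl: 920.5 × 36.5 = 33,600 g.
(b) Mass of 28.5% solution: 33,600 / 0.285 = 117,900 g.
(b) Volume: 117,900 g ÷ 1.1 g/mL = 107,200 mL.

(a) 2.03 ppm; (b) 107 L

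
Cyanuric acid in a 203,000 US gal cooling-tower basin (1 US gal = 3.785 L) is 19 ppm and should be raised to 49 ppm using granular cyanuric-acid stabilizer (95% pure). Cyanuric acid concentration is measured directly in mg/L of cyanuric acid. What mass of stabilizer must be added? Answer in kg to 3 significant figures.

Volume: 203,000 US gal × 3.785 L/gal = 768,355 L.
CYA to add: (49 − 19) = 30 mg/L × 768,355 L = 23,050 g cyanuric acid.
At 95% purity: 23,050 / 0.95 = 24,260 g product.

24.3 kg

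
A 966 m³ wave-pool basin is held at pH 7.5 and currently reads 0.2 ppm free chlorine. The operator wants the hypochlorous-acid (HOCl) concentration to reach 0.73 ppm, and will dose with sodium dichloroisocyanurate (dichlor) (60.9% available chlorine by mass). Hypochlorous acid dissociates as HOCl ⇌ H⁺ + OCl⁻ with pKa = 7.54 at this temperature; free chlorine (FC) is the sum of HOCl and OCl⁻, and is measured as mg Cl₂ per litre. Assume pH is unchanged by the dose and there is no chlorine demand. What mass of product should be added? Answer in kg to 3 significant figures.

Volume: 966 m³ = 966,000 L.
[OCl⁻]/[HOCl] = 10^(pH − pKa) = 10^(7.5 − 7.54) = 0.912; fraction as HOCl = 1/(1 + 0.912) = 0.523.
Free chlorine required for 0.73 ppm HOCl: 0.73 / 0.523 = 1.396 ppm.
FC to add: 1.396 − 0.2 = 1.196 mg/L as Cl₂.
Cl₂ equivalent: 1.196 mg/L × 966,000 L = 1155 g.
Product at 60.9% available Cl: 1155 / 0.609 = 1897 g.

1.90 kg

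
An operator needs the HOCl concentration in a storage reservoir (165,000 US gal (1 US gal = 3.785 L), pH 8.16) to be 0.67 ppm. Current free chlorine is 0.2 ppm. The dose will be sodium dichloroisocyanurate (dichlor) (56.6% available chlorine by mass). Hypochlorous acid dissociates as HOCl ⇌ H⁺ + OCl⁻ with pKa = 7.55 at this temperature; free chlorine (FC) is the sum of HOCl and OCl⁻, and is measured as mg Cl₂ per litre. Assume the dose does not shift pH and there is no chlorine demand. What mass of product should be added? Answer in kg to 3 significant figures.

Volume: 165,000 US gal × 3.785 L/gal = 624,525 L.
[OCl⁻]/[HOCl] = 10^(pH − pKa) = 10^(8.16 − 7.55) = 4.074; fraction as HOCl = 1/(1 + 4.074) = 0.1971.
Free chlorine required for 0.67 ppm HOCl: 0.67 / 0.1971 = 3.399 ppm.
FC to add: 3.399 − 0.2 = 3.199 mg/L as Cl₂.
Cl₂ equivalent: 3.199 mg/L × 624,525 L = 1998 g.
Product at 56.6% available Cl: 1998 / 0.566 = 3530 g.

3.53 kg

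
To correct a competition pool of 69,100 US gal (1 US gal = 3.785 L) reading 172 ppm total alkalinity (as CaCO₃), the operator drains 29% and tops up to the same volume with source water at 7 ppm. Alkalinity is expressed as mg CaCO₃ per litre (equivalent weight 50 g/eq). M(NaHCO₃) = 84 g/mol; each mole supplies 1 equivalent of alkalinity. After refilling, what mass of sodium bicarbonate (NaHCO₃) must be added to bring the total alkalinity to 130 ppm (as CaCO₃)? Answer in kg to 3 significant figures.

Volume: 69,100 US gal × 3.785 L/gal = 261,544 L.
After draining 29% and refilling: 172 × 0.71 + 7 × 0.29 = 124.15 ppm.
Deficit to target: 130 − 124.15 = 5.85 mg/L.
As CaCO₃: 5.85 mg/L × 261,544 L = 1530 g; ÷ 50 g/eq ÷ 1 = 30.6 mol NaHCO₃.
Mass: 30.6 × 84 = 2570 g.

2.57 kg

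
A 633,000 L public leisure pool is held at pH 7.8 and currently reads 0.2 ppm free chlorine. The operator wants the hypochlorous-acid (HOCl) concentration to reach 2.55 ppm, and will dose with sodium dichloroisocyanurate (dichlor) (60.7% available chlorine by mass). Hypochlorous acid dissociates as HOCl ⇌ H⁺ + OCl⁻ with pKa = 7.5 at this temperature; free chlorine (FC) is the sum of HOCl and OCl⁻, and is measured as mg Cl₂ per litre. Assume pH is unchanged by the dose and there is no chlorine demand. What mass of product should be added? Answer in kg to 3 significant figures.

[OCl⁻]/[HOCl] = 10^(pH − pKa) = 10^(7.8 − 7.5) = 1.995; fraction as HOCl = 1/(1 + 1.995) = 0.3339.
Free chlorine required for 2.55 ppm HOCl: 2.55 / 0.3339 = 7.638 ppm.
FC to add: 7.638 − 0.2 = 7.438 mg/L as Cl₂.
Cl₂ equivalent: 7.438 mg/L × 633,000 L = 4708 g.
Product at 60.7% available Cl: 4708 / 0.607 = 7757 g.

7.76 kg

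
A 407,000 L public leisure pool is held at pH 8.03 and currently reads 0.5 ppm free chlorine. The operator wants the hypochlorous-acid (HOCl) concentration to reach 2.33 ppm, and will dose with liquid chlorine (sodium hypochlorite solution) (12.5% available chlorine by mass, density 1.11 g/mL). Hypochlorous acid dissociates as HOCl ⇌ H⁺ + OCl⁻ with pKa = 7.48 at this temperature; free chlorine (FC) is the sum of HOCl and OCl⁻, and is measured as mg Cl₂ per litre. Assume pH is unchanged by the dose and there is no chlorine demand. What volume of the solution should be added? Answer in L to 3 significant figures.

29.6 L

[OCl⁻]/[HOCl] = 10^(pH − pKa) = 10^(8.03 − 7.48) = 3.548; fraction as HOCl = 1/(1 + 3.548) = 0.2199.
Free chlorine required for 2.33 ppm HOCl: 2.33 / 0.2199 = 10.6 ppm.
FC to add: 10.6 − 0.5 = 10.1 mg/L as Cl₂.
Cl₂ equivalent: 10.1 mg/L × 407,000 L = 4110 g.
Product at 12.5% available Cl: 4110 / 0.125 = 32,880 g.
Volume: 32,880 g ÷ 1.11 g/mL = 29,620 mL.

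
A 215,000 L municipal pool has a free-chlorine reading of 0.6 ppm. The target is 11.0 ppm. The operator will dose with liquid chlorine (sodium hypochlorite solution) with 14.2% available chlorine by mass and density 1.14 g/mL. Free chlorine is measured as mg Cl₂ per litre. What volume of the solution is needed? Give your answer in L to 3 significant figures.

Chlorine deficit: 11.0 − 0.6 = 10.4 ppm = 10.4 mg/L as Cl₂.
Cl₂ equivalent needed: 10.4 mg/L × 215,000 L = 2,236,000 mg = 2236 g.
Product at 14.2% available chlorine: 2236 / 0.142 = 15,750 g.
Volume at density 1.14 g/mL: 15,750 g ÷ 1.14 g/mL = 13,810 mL.

13.8 L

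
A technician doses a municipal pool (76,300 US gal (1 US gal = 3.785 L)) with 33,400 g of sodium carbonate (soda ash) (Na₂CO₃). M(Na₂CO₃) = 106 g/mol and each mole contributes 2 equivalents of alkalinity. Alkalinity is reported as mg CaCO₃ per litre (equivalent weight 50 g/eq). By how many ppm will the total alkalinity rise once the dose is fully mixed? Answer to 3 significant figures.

109 ppm

Volume: 76,300 US gal × 3.785 L/gal = 288,796 L.
Moles of Na₂CO₃: 33,400 g ÷ 106 g/mol = 315.1 mol → 630.2 eq of alkalinity.
As CaCO₃: 630.2 eq × 50 g/eq = 31,510 g.
Rise: 31,510 g / 288,796 L × 1000 = 109.1 mg/L.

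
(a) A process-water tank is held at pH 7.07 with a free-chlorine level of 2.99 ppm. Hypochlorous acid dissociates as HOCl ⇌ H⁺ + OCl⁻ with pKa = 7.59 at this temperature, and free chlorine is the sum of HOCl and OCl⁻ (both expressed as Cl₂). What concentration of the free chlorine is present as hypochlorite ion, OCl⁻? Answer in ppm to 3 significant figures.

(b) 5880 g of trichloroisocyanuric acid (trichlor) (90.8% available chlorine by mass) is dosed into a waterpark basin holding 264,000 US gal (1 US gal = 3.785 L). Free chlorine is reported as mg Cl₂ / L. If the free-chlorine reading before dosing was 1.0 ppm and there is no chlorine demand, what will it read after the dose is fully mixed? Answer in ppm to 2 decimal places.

(a) 0.694 ppm; (b) 6.34 ppm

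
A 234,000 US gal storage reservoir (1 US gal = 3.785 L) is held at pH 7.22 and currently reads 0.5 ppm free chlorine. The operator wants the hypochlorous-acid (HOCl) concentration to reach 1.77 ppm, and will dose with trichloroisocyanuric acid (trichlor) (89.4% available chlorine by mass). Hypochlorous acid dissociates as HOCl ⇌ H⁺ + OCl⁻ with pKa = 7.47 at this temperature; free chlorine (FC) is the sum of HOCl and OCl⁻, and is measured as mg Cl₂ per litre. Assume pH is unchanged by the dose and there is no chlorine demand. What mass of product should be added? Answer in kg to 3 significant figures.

2.24 kg

Volume: 234,000 US gal × 3.785 L/gal = 885,690 L.
[OCl⁻]/[HOCl] = 10^(pH − pKa) = 10^(7.22 − 7.47) = 0.5623; fraction as HOCl = 1/(1 + 0.5623) = 0.6401.
Free chlorine required for 1.77 ppm HOCl: 1.77 / 0.6401 = 2.765 ppm.
FC to add: 2.765 − 0.5 = 2.265 mg/L as Cl₂.
Cl₂ equivalent: 2.265 mg/L × 885,690 L = 2006 g.
Product at 89.4% available Cl: 2006 / 0.894 = 2244 g.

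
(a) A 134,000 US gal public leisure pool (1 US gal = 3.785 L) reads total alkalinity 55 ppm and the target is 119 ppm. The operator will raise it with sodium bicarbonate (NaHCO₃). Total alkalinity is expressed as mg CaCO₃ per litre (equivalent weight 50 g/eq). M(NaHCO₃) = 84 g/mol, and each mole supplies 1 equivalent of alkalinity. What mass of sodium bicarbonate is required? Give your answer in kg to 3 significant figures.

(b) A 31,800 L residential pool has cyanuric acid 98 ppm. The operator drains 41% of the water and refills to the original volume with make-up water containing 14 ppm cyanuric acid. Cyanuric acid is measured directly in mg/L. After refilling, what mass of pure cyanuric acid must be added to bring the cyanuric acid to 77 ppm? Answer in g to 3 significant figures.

(a) 54.5 kg; (b) 427 g

(a) Volume: 134,000 US gal × 3.785 L/gal = 507,190 L.
(a) Alkalinity to add: (119 − 55) = 64 mg/L as CaCO₃ × 507,190 L = 32,460 g as CaCO₃.
(a) Equivalents: 32,460 g ÷ 50 g/eq = 649.2 eq.
(a) NaHCO₃ supplies 1 eq per mole → 649.2 mol.
(a) Mass: 649.2 mol × 84 g/mol = 54,530 g.

(b) After draining 41% and refilling: 98 × 0.59 + 14 × 0.41 = 63.56 ppm.
(b) Deficit to target: 77 − 63.56 = 13.44 mg/L.
(b) Mass: 13.44 mg/L × 31,800 L = 427.4 g cyanuric acid.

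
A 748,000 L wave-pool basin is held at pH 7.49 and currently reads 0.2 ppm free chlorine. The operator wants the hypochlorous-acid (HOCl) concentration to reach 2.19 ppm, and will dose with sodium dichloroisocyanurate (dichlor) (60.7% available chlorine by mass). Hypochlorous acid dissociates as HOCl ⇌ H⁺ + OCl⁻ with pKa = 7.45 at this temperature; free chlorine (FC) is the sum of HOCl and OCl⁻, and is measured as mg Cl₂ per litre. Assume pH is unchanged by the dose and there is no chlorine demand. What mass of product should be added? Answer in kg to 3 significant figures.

[OCl⁻]/[HOCl] = 10^(pH − pKa) = 10^(7.49 − 7.45) = 1.096; fraction as HOCl = 1/(1 + 1.096) = 0.477.
Free chlorine required for 2.19 ppm HOCl: 2.19 / 0.477 = 4.591 ppm.
FC to add: 4.591 − 0.2 = 4.391 mg/L as Cl₂.
Cl₂ equivalent: 4.391 mg/L × 748,000 L = 3285 g.
Product at 60.7% available Cl: 3285 / 0.607 = 5411 g.

5.41 kg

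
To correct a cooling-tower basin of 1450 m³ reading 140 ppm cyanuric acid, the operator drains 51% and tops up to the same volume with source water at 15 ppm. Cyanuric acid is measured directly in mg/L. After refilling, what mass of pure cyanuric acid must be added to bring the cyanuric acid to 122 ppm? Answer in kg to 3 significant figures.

66.3 kg

Volume: 1450 m³ = 1,450,000 L.
After draining 51% and refilling: 140 × 0.49 + 15 × 0.51 = 76.25 ppm.
Deficit to target: 122 − 76.25 = 45.75 mg/L.
Mass: 45.75 mg/L × 1,450,000 L = 66,340 g cyanuric acid.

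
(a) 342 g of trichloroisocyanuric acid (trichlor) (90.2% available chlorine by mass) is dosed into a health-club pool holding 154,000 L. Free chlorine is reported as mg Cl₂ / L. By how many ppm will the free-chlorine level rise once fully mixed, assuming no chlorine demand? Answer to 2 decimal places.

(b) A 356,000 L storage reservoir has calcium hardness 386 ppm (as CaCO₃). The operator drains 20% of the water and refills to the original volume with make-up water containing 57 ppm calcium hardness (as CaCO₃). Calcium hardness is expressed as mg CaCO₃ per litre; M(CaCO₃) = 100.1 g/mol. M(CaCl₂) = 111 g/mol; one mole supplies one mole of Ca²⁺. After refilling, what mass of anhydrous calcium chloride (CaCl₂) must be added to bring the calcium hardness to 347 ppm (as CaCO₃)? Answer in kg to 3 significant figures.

(a) Available chlorine delivered: 342 g × 0.902 = 308.5 g as Cl₂.
(a) Concentration rise: 308.5 g / 154,000 L = 2.003 mg/L = 2.00 ppm.

(b) After draining 20% and refilling: 386 × 0.80 + 57 × 0.20 = 320.2 ppm.
(b) Deficit to target: 347 − 320.2 = 26.8 mg/L.
(b) As CaCO₃: 26.8 mg/L × 356,000 L = 9541 g; ÷ 100.1 = 95.31 mol Ca²⁺.
(b) Mass: 95.31 × 111 = 10,580 g.

(a) 2.00 ppm; (b) 10.6 kg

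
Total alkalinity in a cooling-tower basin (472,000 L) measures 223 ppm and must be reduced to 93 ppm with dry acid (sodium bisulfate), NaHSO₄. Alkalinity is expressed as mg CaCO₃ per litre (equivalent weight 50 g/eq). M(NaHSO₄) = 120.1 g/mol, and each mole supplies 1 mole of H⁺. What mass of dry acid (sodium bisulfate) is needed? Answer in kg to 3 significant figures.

Alkalinity to neutralize: (223 − 93) = 130 mg/L as CaCO₃ × 472,000 L = 61,360 g as CaCO₃.
Equivalents of H⁺ required: 61,360 ÷ 50 g/eq = 1227 eq = 1227 mol NaHSO₄.
Mass of NaHSO₄: 1227 × 120.1 = 147,400 g.

147 kg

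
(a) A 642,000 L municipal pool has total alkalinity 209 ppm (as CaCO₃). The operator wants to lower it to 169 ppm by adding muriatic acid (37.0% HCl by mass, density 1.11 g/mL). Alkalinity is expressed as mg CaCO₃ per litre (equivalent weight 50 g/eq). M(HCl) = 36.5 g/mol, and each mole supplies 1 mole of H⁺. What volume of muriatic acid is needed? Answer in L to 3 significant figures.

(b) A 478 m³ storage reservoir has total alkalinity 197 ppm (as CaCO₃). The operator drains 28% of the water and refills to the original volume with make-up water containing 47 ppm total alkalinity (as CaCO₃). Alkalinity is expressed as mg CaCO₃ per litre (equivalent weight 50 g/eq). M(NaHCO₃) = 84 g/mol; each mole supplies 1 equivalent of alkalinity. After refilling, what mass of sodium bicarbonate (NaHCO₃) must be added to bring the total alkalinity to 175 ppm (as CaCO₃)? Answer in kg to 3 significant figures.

(a) Alkalinity to neutralize: (209 − 169) = 40 mg/L as CaCO₃ × 642,000 L = 25,680 g as CaCO₃.
(a) Equivalents of H⁺ required: 25,680 ÷ 50 g/eq = 513.6 eq = 513.6 mol HCl.
(a) Mass of HCl: 513.6 × 36.5 = 18,750 g.
(a) Mass of 37.0% solution: 18,750 / 0.37 = 50,670 g.
(a) Volume: 50,670 g ÷ 1.11 g/mL = 45,640 mL.

(b) Volume: 478 m³ = 478,000 L.
(b) After draining 28% and refilling: 197 × 0.72 + 47 × 0.28 = 155 ppm.
(b) Deficit to target: 175 − 155 = 20 mg/L.
(b) As CaCO₃: 20 mg/L × 478,000 L = 9560 g; ÷ 50 g/eq ÷ 1 = 191.2 mol NaHCO₃.
(b) Mass: 191.2 × 84 = 16,060 g.

(a) 45.6 L; (b) 16.1 kg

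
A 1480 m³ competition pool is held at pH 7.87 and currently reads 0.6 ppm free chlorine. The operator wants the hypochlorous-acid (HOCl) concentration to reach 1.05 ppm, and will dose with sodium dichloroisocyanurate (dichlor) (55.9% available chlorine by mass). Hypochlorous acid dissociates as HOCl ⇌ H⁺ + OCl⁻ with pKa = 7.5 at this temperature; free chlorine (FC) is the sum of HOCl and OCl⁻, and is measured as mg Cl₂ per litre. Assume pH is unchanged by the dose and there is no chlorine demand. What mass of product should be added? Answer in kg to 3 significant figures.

7.71 kg

Volume: 1480 m³ = 1,480,000 L.
[OCl⁻]/[HOCl] = 10^(pH − pKa) = 10^(7.87 − 7.5) = 2.344; fraction as HOCl = 1/(1 + 2.344) = 0.299.
Free chlorine required for 1.05 ppm HOCl: 1.05 / 0.299 = 3.511 ppm.
FC to add: 3.511 − 0.6 = 2.911 mg/L as Cl₂.
Cl₂ equivalent: 2.911 mg/L × 1,480,000 L = 4309 g.
Product at 55.9% available Cl: 4309 / 0.559 = 7708 g.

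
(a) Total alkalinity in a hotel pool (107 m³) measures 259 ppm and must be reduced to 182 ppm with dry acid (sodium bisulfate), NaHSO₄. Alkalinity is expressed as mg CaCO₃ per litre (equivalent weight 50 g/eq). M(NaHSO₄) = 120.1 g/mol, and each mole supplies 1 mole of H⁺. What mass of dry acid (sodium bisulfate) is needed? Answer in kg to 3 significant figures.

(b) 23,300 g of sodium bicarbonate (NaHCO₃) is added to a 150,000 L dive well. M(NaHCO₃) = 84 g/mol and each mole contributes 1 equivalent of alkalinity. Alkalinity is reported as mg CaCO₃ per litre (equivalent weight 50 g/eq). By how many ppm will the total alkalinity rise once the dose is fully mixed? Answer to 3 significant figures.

(a) Volume: 107 m³ = 107,000 L.
(a) Alkalinity to neutralize: (259 − 182) = 77 mg/L as CaCO₃ × 107,000 L = 8239 g as CaCO₃.
(a) Equivalents of H⁺ required: 8239 ÷ 50 g/eq = 164.8 eq = 164.8 mol NaHSO₄.
(a) Mass of NaHSO₄: 164.8 × 120.1 = 19,790 g.

(b) Moles of NaHCO₃: 23,300 g ÷ 84 g/mol = 277.4 mol → 277.4 eq of alkalinity.
(b) As CaCO₃: 277.4 eq × 50 g/eq = 13,870 g.
(b) Rise: 13,870 g / 150,000 L × 1000 = 92.46 mg/L.

(a) 19.8 kg; (b) 92.5 ppm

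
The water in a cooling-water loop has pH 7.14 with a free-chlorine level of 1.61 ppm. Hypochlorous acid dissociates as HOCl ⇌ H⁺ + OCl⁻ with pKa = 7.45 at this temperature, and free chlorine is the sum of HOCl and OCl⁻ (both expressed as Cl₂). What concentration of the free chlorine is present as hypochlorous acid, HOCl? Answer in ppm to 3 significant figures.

1.08 ppm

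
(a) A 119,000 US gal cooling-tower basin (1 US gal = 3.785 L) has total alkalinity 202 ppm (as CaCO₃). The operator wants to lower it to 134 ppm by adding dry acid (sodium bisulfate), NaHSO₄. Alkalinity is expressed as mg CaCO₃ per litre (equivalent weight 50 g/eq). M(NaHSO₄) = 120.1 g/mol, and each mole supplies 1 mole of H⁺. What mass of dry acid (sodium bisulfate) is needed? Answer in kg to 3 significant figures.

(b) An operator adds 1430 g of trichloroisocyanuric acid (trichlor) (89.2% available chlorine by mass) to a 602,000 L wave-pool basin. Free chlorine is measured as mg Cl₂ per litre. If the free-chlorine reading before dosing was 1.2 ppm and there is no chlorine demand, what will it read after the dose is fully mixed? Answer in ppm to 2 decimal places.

(a) Volume: 119,000 US gal × 3.785 L/gal = 450,415 L.
(a) Alkalinity to neutralize: (202 − 134) = 68 mg/L as CaCO₃ × 450,415 L = 30,630 g as CaCO₃.
(a) Equivalents of H⁺ required: 30,630 ÷ 50 g/eq = 612.6 eq = 612.6 mol NaHSO₄.
(a) Mass of NaHSO₄: 612.6 × 120.1 = 73,570 g.

(b) Available chlorine delivered: 1430 g × 0.892 = 1276 g as Cl₂.
(b) Concentration rise: 1276 g / 602,000 L = 2.119 mg/L = 2.12 ppm.
(b) Final FC: 1.2 + 2.12 = 3.32 ppm.

(a) 73.6 kg; (b) 3.32 ppm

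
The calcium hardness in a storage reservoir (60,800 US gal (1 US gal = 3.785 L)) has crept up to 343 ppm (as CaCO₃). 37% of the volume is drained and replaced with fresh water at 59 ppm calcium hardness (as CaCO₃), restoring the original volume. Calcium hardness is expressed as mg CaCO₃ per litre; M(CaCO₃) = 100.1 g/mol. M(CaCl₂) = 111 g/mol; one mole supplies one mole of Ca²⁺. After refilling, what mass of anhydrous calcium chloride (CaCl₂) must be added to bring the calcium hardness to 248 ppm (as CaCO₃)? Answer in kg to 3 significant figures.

2.57 kg

Volume: 60,800 US gal × 3.785 L/gal = 230,128 L.
After draining 37% and refilling: 343 × 0.63 + 59 × 0.37 = 237.92 ppm.
Deficit to target: 248 − 237.92 = 10.08 mg/L.
As CaCO₃: 10.08 mg/L × 230,128 L = 2320 g; ÷ 100.1 = 23.17 mol Ca²⁺.
Mass: 23.17 × 111 = 2572 g.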